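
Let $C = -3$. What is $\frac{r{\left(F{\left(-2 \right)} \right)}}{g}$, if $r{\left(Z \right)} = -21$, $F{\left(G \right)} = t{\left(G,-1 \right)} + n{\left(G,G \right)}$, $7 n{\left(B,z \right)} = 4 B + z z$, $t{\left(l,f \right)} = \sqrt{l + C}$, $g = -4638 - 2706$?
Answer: $\frac{7}{2448} \approx 0.0028595$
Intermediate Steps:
$g = -7344$
$t{\left(l,f \right)} = \sqrt{-3 + l}$ ($t{\left(l,f \right)} = \sqrt{l - 3} = \sqrt{-3 + l}$)
$n{\left(B,z \right)} = \frac{z^{2}}{7} + \frac{4 B}{7}$ ($n{\left(B,z \right)} = \frac{4 B + z z}{7} = \frac{4 B + z^{2}}{7} = \frac{z^{2} + 4 B}{7} = \frac{z^{2}}{7} + \frac{4 B}{7}$)
$F{\left(G \right)} = \sqrt{-3 + G} + \frac{G^{2}}{7} + \frac{4 G}{7}$ ($F{\left(G \right)} = \sqrt{-3 + G} + \left(\frac{G^{2}}{7} + \frac{4 G}{7}\right) = \sqrt{-3 + G} + \frac{G^{2}}{7} + \frac{4 G}{7}$)
$\frac{r{\left(F{\left(-2 \right)} \right)}}{g} = - \frac{21}{-7344} = \left(-21\right) \left(- \frac{1}{7344}\right) = \frac{7}{2448}$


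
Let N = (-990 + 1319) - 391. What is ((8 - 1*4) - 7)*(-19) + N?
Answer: -5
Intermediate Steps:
N = -62 (N = 329 - 391 = -62)
((8 - 1*4) - 7)*(-19) + N = ((8 - 1*4) - 7)*(-19) - 62 = ((8 - 4) - 7)*(-19) - 62 = (4 - 7)*(-19) - 62 = -3*(-19) - 62 = 57 - 62 = -5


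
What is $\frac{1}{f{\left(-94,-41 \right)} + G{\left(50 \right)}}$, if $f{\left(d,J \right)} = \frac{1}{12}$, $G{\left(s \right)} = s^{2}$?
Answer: $\frac{12}{30001} \approx 0.00039999$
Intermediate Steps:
$f{\left(d,J \right)} = \frac{1}{12}$
$\frac{1}{f{\left(-94,-41 \right)} + G{\left(50 \right)}} = \frac{1}{\frac{1}{12} + 50^{2}} = \frac{1}{\frac{1}{12} + 2500} = \frac{1}{\frac{30001}{12}} = \frac{12}{30001}$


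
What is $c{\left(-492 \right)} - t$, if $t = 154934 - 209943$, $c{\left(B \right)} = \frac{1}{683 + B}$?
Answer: $\frac{10506720}{191} \approx 55009.0$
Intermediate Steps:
$t = -55009$
$c{\left(-492 \right)} - t = \frac{1}{683 - 492} - -55009 = \frac{1}{191} + 55009 = \frac{10506720}{191}$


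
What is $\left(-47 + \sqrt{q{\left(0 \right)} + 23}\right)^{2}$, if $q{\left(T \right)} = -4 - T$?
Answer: $\left(47 - \sqrt{19}\right)^{2} \approx 1818.3$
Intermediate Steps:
$\left(-47 + \sqrt{q{\left(0 \right)} + 23}\right)^{2} = \left(-47 + \sqrt{\left(-4 - 0\right) + 23}\right)^{2} = \left(-47 + \sqrt{\left(-4 + 0\right) + 23}\right)^{2} = \left(-47 + \sqrt{-4 + 23}\right)^{2} = \left(-47 + \sqrt{19}\right)^{2}$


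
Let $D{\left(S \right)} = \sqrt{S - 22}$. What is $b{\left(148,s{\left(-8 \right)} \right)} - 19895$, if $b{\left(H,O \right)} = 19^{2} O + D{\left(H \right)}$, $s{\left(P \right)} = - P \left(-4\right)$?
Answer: $-31447 + 3 \sqrt{14} \approx -31436.0$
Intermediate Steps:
$D{\left(S \right)} = \sqrt{-22 + S}$
$s{\left(P \right)} = 4 P$
$b{\left(H,O \right)} = \sqrt{-22 + H} + 361 O$ ($b{\left(H,O \right)} = 19^{2} O + \sqrt{-22 + H} = 361 O + \sqrt{-22 + H} = \sqrt{-22 + H} + 361 O$)
$b{\left(148,s{\left(-8 \right)} \right)} - 19895 = \left(\sqrt{-22 + 148} + 361 \cdot 4 \left(-8\right)\right) - 19895 = \left(\sqrt{126} + 361 \left(-32\right)\right) - 19895 = \left(3 \sqrt{14} - 11552\right) - 19895 = \left(-11552 + 3 \sqrt{14}\right) - 19895 = -31447 + 3 \sqrt{14}$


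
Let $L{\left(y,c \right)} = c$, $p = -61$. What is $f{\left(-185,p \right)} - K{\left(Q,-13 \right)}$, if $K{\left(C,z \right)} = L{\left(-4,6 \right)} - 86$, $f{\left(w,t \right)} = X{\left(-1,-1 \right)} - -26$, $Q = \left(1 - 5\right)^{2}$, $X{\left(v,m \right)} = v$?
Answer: $105$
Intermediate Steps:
$Q = 16$ ($Q = \left(-4\right)^{2} = 16$)
$f{\left(w,t \right)} = 25$ ($f{\left(w,t \right)} = -1 - -26 = -1 + 26 = 25$)
$K{\left(C,z \right)} = -80$ ($K{\left(C,z \right)} = 6 - 86 = -80$)
$f{\left(-185,p \right)} - K{\left(Q,-13 \right)} = 25 - -80 = 25 + 80 = 105$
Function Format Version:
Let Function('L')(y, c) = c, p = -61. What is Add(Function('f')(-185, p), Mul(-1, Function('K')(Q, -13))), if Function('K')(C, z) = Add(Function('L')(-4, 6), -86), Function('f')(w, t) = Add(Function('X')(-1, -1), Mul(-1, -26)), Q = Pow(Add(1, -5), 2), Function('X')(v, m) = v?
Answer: 105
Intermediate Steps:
Q = 16 (Q = Pow(-4, 2) = 16)
Function('f')(w, t) = 25 (Function('f')(w, t) = Add(-1, Mul(-1, -26)) = Add(-1, 26) = 25)
Function('K')(C, z) = -80 (Function('K')(C, z) = Add(6, -86) = -80)
Add(Function('f')(-185, p), Mul(-1, Function('K')(Q, -13))) = Add(25, Mul(-1, -80)) = Add(25, 80) = 105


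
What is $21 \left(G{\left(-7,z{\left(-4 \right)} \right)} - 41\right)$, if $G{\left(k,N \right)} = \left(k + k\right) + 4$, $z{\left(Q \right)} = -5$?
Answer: $-1071$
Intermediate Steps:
$G{\left(k,N \right)} = 4 + 2 k$ ($G{\left(k,N \right)} = 2 k + 4 = 4 + 2 k$)
$21 \left(G{\left(-7,z{\left(-4 \right)} \right)} - 41\right) = 21 \left(\left(4 + 2 \left(-7\right)\right) - 41\right) = 21 \left(\left(4 - 14\right) - 41\right) = 21 \left(-10 - 41\right) = 21 \left(-51\right) = -1071$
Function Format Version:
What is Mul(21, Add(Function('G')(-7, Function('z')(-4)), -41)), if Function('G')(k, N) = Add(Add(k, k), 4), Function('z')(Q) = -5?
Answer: -1071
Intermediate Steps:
Function('G')(k, N) = Add(4, Mul(2, k)) (Function('G')(k, N) = Add(Mul(2, k), 4) = Add(4, Mul(2, k)))
Mul(21, Add(Function('G')(-7, Function('z')(-4)), -41)) = Mul(21, Add(Add(4, Mul(2, -7)), -41)) = Mul(21, Add(Add(4, -14), -41)) = Mul(21, Add(-10, -41)) = Mul(21, -51) = -1071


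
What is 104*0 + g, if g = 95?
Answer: 95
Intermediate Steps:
104*0 + g = 104*0 + 95 = 0 + 95 = 95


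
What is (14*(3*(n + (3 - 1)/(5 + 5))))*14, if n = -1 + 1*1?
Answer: 588/5 ≈ 117.60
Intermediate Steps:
n = 0 (n = -1 + 1 = 0)
(14*(3*(n + (3 - 1)/(5 + 5))))*14 = (14*(3*(0 + (3 - 1)/(5 + 5))))*14 = (14*(3*(0 + 2/10)))*14 = (14*(3*(0 + 2*(1/10))))*14 = (14*(3*(0 + 1/5)))*14 = (14*(3*(1/5)))*14 = (14*(3/5))*14 = (42/5)*14 = 588/5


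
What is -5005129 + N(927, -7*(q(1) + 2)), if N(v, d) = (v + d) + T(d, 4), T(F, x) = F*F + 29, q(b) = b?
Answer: -5003753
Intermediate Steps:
T(F, x) = 29 + F² (T(F, x) = F² + 29 = 29 + F²)
N(v, d) = 29 + d + v + d² (N(v, d) = (v + d) + (29 + d²) = (d + v) + (29 + d²) = 29 + d + v + d²)
-5005129 + N(927, -7*(q(1) + 2)) = -5005129 + (29 - 7*(1 + 2) + 927 + (-7*(1 + 2))²) = -5005129 + (29 - 7*3 + 927 + (-7*3)²) = -5005129 + (29 - 21 + 927 + (-21)²) = -5005129 + (29 - 21 + 927 + 441) = -5005129 + 1376 = -5003753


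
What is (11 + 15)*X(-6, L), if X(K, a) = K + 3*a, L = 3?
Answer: 78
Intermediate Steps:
(11 + 15)*X(-6, L) = (11 + 15)*(-6 + 3*3) = 26*(-6 + 9) = 26*3 = 78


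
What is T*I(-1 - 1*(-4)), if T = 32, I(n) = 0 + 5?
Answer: 160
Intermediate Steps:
I(n) = 5
T*I(-1 - 1*(-4)) = 32*5 = 160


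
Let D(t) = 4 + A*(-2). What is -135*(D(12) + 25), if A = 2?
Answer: -3375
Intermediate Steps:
D(t) = 0 (D(t) = 4 + 2*(-2) = 4 - 4 = 0)
-135*(D(12) + 25) = -135*(0 + 25) = -135*25 = -3375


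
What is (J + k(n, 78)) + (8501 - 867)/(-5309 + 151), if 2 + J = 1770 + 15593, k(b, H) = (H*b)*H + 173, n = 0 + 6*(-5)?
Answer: -425502711/2579 ≈ -1.6499e+5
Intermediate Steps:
n = -30 (n = 0 - 30 = -30)
k(b, H) = 173 + b*H**2 (k(b, H) = b*H**2 + 173 = 173 + b*H**2)
J = 17361 (J = -2 + (1770 + 15593) = -2 + 17363 = 17361)
(J + k(n, 78)) + (8501 - 867)/(-5309 + 151) = (17361 + (173 - 30*78**2)) + (8501 - 867)/(-5309 + 151) = (17361 + (173 - 30*6084)) + 7634/(-5158) = (17361 + (173 - 182520)) + 7634*(-1/5158) = (17361 - 182347) - 3817/2579 = -164986 - 3817/2579 = -425502711/2579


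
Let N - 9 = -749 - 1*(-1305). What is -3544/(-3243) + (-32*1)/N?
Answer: 1898584/1832295 ≈ 1.0362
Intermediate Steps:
N = 565 (N = 9 + (-749 - 1*(-1305)) = 9 + (-749 + 1305) = 9 + 556 = 565)
-3544/(-3243) + (-32*1)/N = -3544/(-3243) - 32*1/565 = -3544*(-1/3243) - 32*1/565 = 3544/3243 - 32/565 = 1898584/1832295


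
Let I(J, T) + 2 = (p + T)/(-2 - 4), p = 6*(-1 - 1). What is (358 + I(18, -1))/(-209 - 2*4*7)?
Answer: -2149/1590 ≈ -1.3516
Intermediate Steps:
p = -12 (p = 6*(-2) = -12)
I(J, T) = -T/6 (I(J, T) = -2 + (-12 + T)/(-2 - 4) = -2 + (-12 + T)/(-6) = -2 + (-12 + T)*(-⅙) = -2 + (2 - T/6) = -T/6)
(358 + I(18, -1))/(-209 - 2*4*7) = (358 - ⅙*(-1))/(-209 - 2*4*7) = (358 + ⅙)/(-209 - 8*7) = 2149/(6*(-209 - 56)) = (2149/6)/(-265) = (2149/6)*(-1/265) = -2149/1590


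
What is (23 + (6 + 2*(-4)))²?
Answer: 441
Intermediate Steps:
(23 + (6 + 2*(-4)))² = (23 + (6 - 8))² = (23 - 2)² = 21² = 441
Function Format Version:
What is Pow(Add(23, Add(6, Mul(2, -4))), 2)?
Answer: 441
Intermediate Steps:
Pow(Add(23, Add(6, Mul(2, -4))), 2) = Pow(Add(23, Add(6, -8)), 2) = Pow(Add(23, -2), 2) = Pow(21, 2) = 441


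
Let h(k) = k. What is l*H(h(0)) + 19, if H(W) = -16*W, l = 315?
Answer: 19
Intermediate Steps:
l*H(h(0)) + 19 = 315*(-16*0) + 19 = 315*0 + 19 = 0 + 19 = 19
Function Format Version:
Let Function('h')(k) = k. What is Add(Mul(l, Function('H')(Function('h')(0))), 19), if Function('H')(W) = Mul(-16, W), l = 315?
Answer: 19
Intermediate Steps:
Add(Mul(l, Function('H')(Function('h')(0))), 19) = Add(Mul(315, Mul(-16, 0)), 19) = Add(Mul(315, 0), 19) = Add(0, 19) = 19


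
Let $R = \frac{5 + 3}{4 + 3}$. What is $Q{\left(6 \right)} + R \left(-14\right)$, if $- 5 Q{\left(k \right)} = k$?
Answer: $- \frac{86}{5} \approx -17.2$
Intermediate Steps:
$Q{\left(k \right)} = - \frac{k}{5}$
$R = \frac{8}{7} \approx 1.1429$
$Q{\left(6 \right)} + R \left(-14\right) = \left(- \frac{1}{5}\right) 6 + \frac{8}{7} \left(-14\right) = - \frac{6}{5} - 16 = - \frac{86}{5}$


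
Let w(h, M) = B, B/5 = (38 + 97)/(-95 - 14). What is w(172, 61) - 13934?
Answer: -1519481/109 ≈ -13940.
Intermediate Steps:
B = -675/109 (B = 5*((38 + 97)/(-95 - 14)) = 5*(135/(-109)) = 5*(135*(-1/109)) = 5*(-135/109) = -675/109 ≈ -6.1927)
w(h, M) = -675/109
w(172, 61) - 13934 = -675/109 - 13934 = -1519481/109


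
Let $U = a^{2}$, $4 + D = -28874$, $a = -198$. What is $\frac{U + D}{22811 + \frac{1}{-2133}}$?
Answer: $\frac{11012679}{24327931} \approx 0.45268$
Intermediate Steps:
$D = -28878$ ($D = -4 - 28874 = -28878$)
$U = 39204$ ($U = \left(-198\right)^{2} = 39204$)
$\frac{U + D}{22811 + \frac{1}{-2133}} = \frac{39204 - 28878}{22811 + \frac{1}{-2133}} = \frac{10326}{22811 - \frac{1}{2133}} = \frac{10326}{\frac{48655862}{2133}} = 10326 \cdot \frac{2133}{48655862} = \frac{11012679}{24327931}$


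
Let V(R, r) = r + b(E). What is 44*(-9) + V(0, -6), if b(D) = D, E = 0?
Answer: -402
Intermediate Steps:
V(R, r) = r (V(R, r) = r + 0 = r)
44*(-9) + V(0, -6) = 44*(-9) - 6 = -396 - 6 = -402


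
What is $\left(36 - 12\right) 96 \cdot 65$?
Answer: $149760$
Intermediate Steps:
$\left(36 - 12\right) 96 \cdot 65 = 24 \cdot 96 \cdot 65 = 2304 \cdot 65 = 149760$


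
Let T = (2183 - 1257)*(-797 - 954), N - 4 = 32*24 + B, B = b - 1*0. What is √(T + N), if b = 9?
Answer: I*√1620645 ≈ 1273.0*I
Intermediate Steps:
B = 9 (B = 9 - 1*0 = 9 + 0 = 9)
N = 781 (N = 4 + (32*24 + 9) = 4 + (768 + 9) = 4 + 777 = 781)
T = -1621426 (T = 926*(-1751) = -1621426)
√(T + N) = √(-1621426 + 781) = √(-1620645) = I*√1620645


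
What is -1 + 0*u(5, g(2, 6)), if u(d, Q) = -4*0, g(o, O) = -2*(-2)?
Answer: -1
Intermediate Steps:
g(o, O) = 4
u(d, Q) = 0
-1 + 0*u(5, g(2, 6)) = -1 + 0*0 = -1 + 0 = -1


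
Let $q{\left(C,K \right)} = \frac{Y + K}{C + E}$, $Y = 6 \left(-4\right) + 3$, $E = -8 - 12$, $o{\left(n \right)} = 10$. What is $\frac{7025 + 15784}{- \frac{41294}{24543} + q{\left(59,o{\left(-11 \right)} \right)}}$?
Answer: $- \frac{7277416731}{626813} \approx -11610.0$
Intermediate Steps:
$E = -20$
$Y = -21$ ($Y = -24 + 3 = -21$)
$q{\left(C,K \right)} = \frac{-21 + K}{-20 + C}$ ($q{\left(C,K \right)} = \frac{-21 + K}{C - 20} = \frac{-21 + K}{-20 + C}$)
$\frac{7025 + 15784}{- \frac{41294}{24543} + q{\left(59,o{\left(-11 \right)} \right)}} = \frac{7025 + 15784}{- \frac{41294}{24543} + \frac{-21 + 10}{-20 + 59}} = \frac{22809}{\left(-41294\right) \frac{1}{24543} + \frac{1}{39} \left(-11\right)} = \frac{22809}{- \frac{41294}{24543} + \frac{1}{39} \left(-11\right)} = \frac{22809}{- \frac{41294}{24543} - \frac{11}{39}} = \frac{22809}{- \frac{626813}{319059}} = 22809 \left(- \frac{319059}{626813}\right) = - \frac{7277416731}{626813}$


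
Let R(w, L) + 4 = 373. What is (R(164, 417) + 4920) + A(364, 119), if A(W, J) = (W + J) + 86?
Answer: 5858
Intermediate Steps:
R(w, L) = 369 (R(w, L) = -4 + 373 = 369)
A(W, J) = 86 + J + W (A(W, J) = (J + W) + 86 = 86 + J + W)
(R(164, 417) + 4920) + A(364, 119) = (369 + 4920) + (86 + 119 + 364) = 5289 + 569 = 5858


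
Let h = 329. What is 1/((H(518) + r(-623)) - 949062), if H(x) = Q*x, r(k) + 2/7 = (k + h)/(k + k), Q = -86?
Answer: -623/619019061 ≈ -1.0064e-6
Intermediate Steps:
r(k) = -2/7 + (329 + k)/(2*k) (r(k) = -2/7 + (k + 329)/(k + k) = -2/7 + (329 + k)/((2*k)) = -2/7 + (329 + k)*(1/(2*k)) = -2/7 + (329 + k)/(2*k))
H(x) = -86*x
1/((H(518) + r(-623)) - 949062) = 1/((-86*518 + (1/14)*(2303 + 3*(-623))/(-623)) - 949062) = 1/((-44548 + (1/14)*(-1/623)*(2303 - 1869)) - 949062) = 1/((-44548 + (1/14)*(-1/623)*434) - 949062) = 1/((-44548 - 31/623) - 949062) = 1/(-27753435/623 - 949062) = 1/(-619019061/623) = -623/619019061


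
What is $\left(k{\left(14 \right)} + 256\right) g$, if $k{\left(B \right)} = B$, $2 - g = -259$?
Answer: $70470$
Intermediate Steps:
$g = 261$ ($g = 2 - -259 = 2 + 259 = 261$)
$\left(k{\left(14 \right)} + 256\right) g = \left(14 + 256\right) 261 = 270 \cdot 261 = 70470$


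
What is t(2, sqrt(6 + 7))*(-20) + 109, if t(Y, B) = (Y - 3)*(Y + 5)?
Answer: 249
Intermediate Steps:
t(Y, B) = (-3 + Y)*(5 + Y)
t(2, sqrt(6 + 7))*(-20) + 109 = (-15 + 2**2 + 2*2)*(-20) + 109 = (-15 + 4 + 4)*(-20) + 109 = -7*(-20) + 109 = 140 + 109 = 249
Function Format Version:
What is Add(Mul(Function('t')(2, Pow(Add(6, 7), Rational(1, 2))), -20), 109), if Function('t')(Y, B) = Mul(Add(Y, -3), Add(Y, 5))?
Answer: 249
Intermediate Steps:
Function('t')(Y, B) = Mul(Add(-3, Y), Add(5, Y))
Add(Mul(Function('t')(2, Pow(Add(6, 7), Rational(1, 2))), -20), 109) = Add(Mul(Add(-15, Pow(2, 2), Mul(2, 2)), -20), 109) = Add(Mul(Add(-15, 4, 4), -20), 109) = Add(Mul(-7, -20), 109) = Add(140, 109) = 249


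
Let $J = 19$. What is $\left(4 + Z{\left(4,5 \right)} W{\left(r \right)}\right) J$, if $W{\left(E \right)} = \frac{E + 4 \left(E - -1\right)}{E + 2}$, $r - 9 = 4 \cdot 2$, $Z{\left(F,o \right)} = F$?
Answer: $432$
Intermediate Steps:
$r = 17$ ($r = 9 + 4 \cdot 2 = 9 + 8 = 17$)
$W{\left(E \right)} = \frac{4 + 5 E}{2 + E}$ ($W{\left(E \right)} = \frac{E + 4 \left(E + 1\right)}{2 + E} = \frac{E + 4 \left(1 + E\right)}{2 + E} = \frac{E + \left(4 + 4 E\right)}{2 + E} = \frac{4 + 5 E}{2 + E}$)
$\left(4 + Z{\left(4,5 \right)} W{\left(r \right)}\right) J = \left(4 + 4 \frac{4 + 5 \cdot 17}{2 + 17}\right) 19 = \left(4 + 4 \frac{4 + 85}{19}\right) 19 = \left(4 + 4 \cdot \frac{1}{19} \cdot 89\right) 19 = \left(4 + 4 \cdot \frac{89}{19}\right) 19 = \left(4 + \frac{356}{19}\right) 19 = \frac{432}{19} \cdot 19 = 432$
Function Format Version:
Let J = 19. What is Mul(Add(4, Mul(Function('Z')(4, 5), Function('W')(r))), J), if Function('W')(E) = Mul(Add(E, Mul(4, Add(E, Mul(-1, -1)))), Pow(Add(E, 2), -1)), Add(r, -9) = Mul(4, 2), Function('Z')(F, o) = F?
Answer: 432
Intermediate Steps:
r = 17 (r = Add(9, Mul(4, 2)) = Add(9, 8) = 17)
Function('W')(E) = Mul(Pow(Add(2, E), -1), Add(4, Mul(5, E))) (Function('W')(E) = Mul(Add(E, Mul(4, Add(E, 1))), Pow(Add(2, E), -1)) = Mul(Add(E, Mul(4, Add(1, E))), Pow(Add(2, E), -1)) = Mul(Add(E, Add(4, Mul(4, E))), Pow(Add(2, E), -1)) = Mul(Add(4, Mul(5, E)), Pow(Add(2, E), -1)) = Mul(Pow(Add(2, E), -1), Add(4, Mul(5, E))))
Mul(Add(4, Mul(Function('Z')(4, 5), Function('W')(r))), J) = Mul(Add(4, Mul(4, Mul(Pow(Add(2, 17), -1), Add(4, Mul(5, 17))))), 19) = Mul(Add(4, Mul(4, Mul(Pow(19, -1), Add(4, 85)))), 19) = Mul(Add(4, Mul(4, Mul(Rational(1, 19), 89))), 19) = Mul(Add(4, Mul(4, Rational(89, 19))), 19) = Mul(Add(4, Rational(356, 19)), 19) = Mul(Rational(432, 19), 19) = 432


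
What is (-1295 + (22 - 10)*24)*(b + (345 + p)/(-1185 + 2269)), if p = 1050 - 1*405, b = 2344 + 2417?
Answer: -2599023699/542 ≈ -4.7952e+6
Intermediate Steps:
b = 4761
p = 645 (p = 1050 - 405 = 645)
(-1295 + (22 - 10)*24)*(b + (345 + p)/(-1185 + 2269)) = (-1295 + (22 - 10)*24)*(4761 + (345 + 645)/(-1185 + 2269)) = (-1295 + 12*24)*(4761 + 990/1084) = (-1295 + 288)*(4761 + 990*(1/1084)) = -1007*(4761 + 495/542) = -1007*2580957/542 = -2599023699/542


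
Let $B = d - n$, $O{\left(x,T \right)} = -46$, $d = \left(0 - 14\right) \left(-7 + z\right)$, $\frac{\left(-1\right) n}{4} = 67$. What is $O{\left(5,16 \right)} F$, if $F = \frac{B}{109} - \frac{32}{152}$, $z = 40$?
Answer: $\frac{189612}{2071} \approx 91.556$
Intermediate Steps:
$n = -268$ ($n = \left(-4\right) 67 = -268$)
$d = -462$ ($d = \left(0 - 14\right) \left(-7 + 40\right) = \left(-14\right) 33 = -462$)
$B = -194$ ($B = -462 - -268 = -462 + 268 = -194$)
$F = - \frac{4122}{2071}$ ($F = - \frac{194}{109} - \frac{32}{152} = \left(-194\right) \frac{1}{109} - \frac{4}{19} = - \frac{194}{109} - \frac{4}{19} = - \frac{4122}{2071} \approx -1.9903$)
$O{\left(5,16 \right)} F = \left(-46\right) \left(- \frac{4122}{2071}\right) = \frac{189612}{2071}$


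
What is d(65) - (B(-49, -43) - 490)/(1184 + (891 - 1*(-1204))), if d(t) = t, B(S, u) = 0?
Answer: 213625/3279 ≈ 65.149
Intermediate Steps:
d(65) - (B(-49, -43) - 490)/(1184 + (891 - 1*(-1204))) = 65 - (0 - 490)/(1184 + (891 - 1*(-1204))) = 65 - (-490)/(1184 + (891 + 1204)) = 65 - (-490)/(1184 + 2095) = 65 - (-490)/3279 = 65 - 1*(-490/3279) = 65 + 490/3279 = 213625/3279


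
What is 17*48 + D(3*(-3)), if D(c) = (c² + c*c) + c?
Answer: 969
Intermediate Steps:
D(c) = c + 2*c² (D(c) = (c² + c²) + c = 2*c² + c = c + 2*c²)
17*48 + D(3*(-3)) = 17*48 + (3*(-3))*(1 + 2*(3*(-3))) = 816 - 9*(1 + 2*(-9)) = 816 - 9*(1 - 18) = 816 - 9*(-17) = 816 + 153 = 969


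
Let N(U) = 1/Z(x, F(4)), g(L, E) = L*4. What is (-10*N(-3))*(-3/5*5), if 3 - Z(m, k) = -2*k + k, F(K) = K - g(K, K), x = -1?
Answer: -10/3 ≈ -3.3333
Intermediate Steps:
g(L, E) = 4*L
F(K) = -3*K (F(K) = K - 4*K = -3*K)
Z(m, k) = 3 + k (Z(m, k) = 3 - (-2*k + k) = 3 - (-1)*k = 3 + k)
N(U) = -1/9 (N(U) = 1/(3 - 3*4) = 1/(3 - 12) = 1/(-9) = -1/9)
(-10*N(-3))*(-3/5*5) = (-10*(-1/9))*(-3/5*5) = 10*(-3*1/5*5)/9 = 10*(-3/5*5)/9 = (10/9)*(-3) = -10/3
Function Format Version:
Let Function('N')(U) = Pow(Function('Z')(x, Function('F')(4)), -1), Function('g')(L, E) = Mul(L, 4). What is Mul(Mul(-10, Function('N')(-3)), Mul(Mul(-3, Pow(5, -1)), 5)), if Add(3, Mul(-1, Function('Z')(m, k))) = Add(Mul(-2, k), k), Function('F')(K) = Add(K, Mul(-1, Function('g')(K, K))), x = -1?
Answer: Rational(-10, 3) ≈ -3.3333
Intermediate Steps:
Function('g')(L, E) = Mul(4, L)
Function('F')(K) = Mul(-3, K) (Function('F')(K) = Add(K, Mul(-1, Mul(4, K))) = Add(K, Mul(-4, K)) = Mul(-3, K))
Function('Z')(m, k) = Add(3, k) (Function('Z')(m, k) = Add(3, Mul(-1, Add(Mul(-2, k), k))) = Add(3, Mul(-1, Mul(-1, k))) = Add(3, k))
Function('N')(U) = Rational(-1, 9) (Function('N')(U) = Pow(Add(3, Mul(-3, 4)), -1) = Pow(Add(3, -12), -1) = Pow(-9, -1) = Rational(-1, 9))
Mul(Mul(-10, Function('N')(-3)), Mul(Mul(-3, Pow(5, -1)), 5)) = Mul(Mul(-10, Rational(-1, 9)), Mul(Mul(-3, Pow(5, -1)), 5)) = Mul(Rational(10, 9), Mul(Mul(-3, Rational(1, 5)), 5)) = Mul(Rational(10, 9), Mul(Rational(-3, 5), 5)) = Mul(Rational(10, 9), -3) = Rational(-10, 3)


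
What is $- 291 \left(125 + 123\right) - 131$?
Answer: $-72299$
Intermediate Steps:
$- 291 \left(125 + 123\right) - 131 = \left(-291\right) 248 - 131 = -72168 - 131 = -72299$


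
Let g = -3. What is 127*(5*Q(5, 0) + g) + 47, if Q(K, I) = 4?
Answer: 2206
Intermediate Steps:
127*(5*Q(5, 0) + g) + 47 = 127*(5*4 - 3) + 47 = 127*(20 - 3) + 47 = 127*17 + 47 = 2159 + 47 = 2206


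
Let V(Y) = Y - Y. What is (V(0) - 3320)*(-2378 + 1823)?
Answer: 1842600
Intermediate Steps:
V(Y) = 0
(V(0) - 3320)*(-2378 + 1823) = (0 - 3320)*(-2378 + 1823) = -3320*(-555) = 1842600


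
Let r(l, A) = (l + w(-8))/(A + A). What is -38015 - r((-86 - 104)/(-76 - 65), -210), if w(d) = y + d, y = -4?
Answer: -1125624901/29610 ≈ -38015.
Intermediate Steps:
w(d) = -4 + d
r(l, A) = (-12 + l)/(2*A) (r(l, A) = (l + (-4 - 8))/(A + A) = (l - 12)/((2*A)) = (-12 + l)*(1/(2*A)) = (-12 + l)/(2*A))
-38015 - r((-86 - 104)/(-76 - 65), -210) = -38015 - (-12 + (-86 - 104)/(-76 - 65))/(2*(-210)) = -38015 - (-1)*(-12 - 190/(-141))/(2*210) = -38015 - (-1)*(-12 - 190*(-1/141))/(2*210) = -38015 - (-1)*(-12 + 190/141)/(2*210) = -38015 - (-1)*(-1502)/(2*210*141) = -38015 - 1*751/29610 = -38015 - 751/29610 = -1125624901/29610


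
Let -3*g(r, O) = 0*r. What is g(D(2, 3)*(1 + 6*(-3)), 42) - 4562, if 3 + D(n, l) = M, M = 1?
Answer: -4562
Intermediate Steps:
D(n, l) = -2 (D(n, l) = -3 + 1 = -2)
g(r, O) = 0 (g(r, O) = -0*r = -⅓*0 = 0)
g(D(2, 3)*(1 + 6*(-3)), 42) - 4562 = 0 - 4562 = -4562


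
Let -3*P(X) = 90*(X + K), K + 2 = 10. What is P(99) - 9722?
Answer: -12932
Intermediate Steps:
K = 8 (K = -2 + 10 = 8)
P(X) = -240 - 30*X (P(X) = -30*(X + 8) = -30*(8 + X) = -(720 + 90*X)/3 = -240 - 30*X)
P(99) - 9722 = (-240 - 30*99) - 9722 = (-240 - 2970) - 9722 = -3210 - 9722 = -12932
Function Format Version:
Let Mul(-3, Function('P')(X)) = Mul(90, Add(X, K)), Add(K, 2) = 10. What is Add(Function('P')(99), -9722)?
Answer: -12932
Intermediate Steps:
K = 8 (K = Add(-2, 10) = 8)
Function('P')(X) = Add(-240, Mul(-30, X)) (Function('P')(X) = Mul(Rational(-1, 3), Mul(90, Add(X, 8))) = Mul(Rational(-1, 3), Mul(90, Add(8, X))) = Mul(Rational(-1, 3), Add(720, Mul(90, X))) = Add(-240, Mul(-30, X)))
Add(Function('P')(99), -9722) = Add(Add(-240, Mul(-30, 99)), -9722) = Add(Add(-240, -2970), -9722) = Add(-3210, -9722) = -12932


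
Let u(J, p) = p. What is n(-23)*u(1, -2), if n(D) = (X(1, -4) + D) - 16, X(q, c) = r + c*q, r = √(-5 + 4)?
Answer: 86 - 2*I ≈ 86.0 - 2.0*I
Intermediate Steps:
r = I (r = √(-1) = I ≈ 1.0*I)
X(q, c) = I + c*q
n(D) = -20 + I + D (n(D) = ((I - 4*1) + D) - 16 = ((I - 4) + D) - 16 = ((-4 + I) + D) - 16 = (-4 + I + D) - 16 = -20 + I + D)
n(-23)*u(1, -2) = (-20 + I - 23)*(-2) = (-43 + I)*(-2) = 86 - 2*I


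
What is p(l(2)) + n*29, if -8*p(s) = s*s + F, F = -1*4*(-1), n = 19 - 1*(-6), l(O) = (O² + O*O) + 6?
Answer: 700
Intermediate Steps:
l(O) = 6 + 2*O² (l(O) = (O² + O²) + 6 = 2*O² + 6 = 6 + 2*O²)
n = 25 (n = 19 + 6 = 25)
F = 4 (F = -4*(-1) = 4)
p(s) = -½ - s²/8 (p(s) = -(s*s + 4)/8 = -(s² + 4)/8 = -(4 + s²)/8 = -½ - s²/8)
p(l(2)) + n*29 = (-½ - (6 + 2*2²)²/8) + 25*29 = (-½ - (6 + 2*4)²/8) + 725 = (-½ - (6 + 8)²/8) + 725 = (-½ - ⅛*14²) + 725 = (-½ - ⅛*196) + 725 = (-½ - 49/2) + 725 = -25 + 725 = 700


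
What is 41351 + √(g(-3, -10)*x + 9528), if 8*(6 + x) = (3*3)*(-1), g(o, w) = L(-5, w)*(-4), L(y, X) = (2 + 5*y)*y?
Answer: 41351 + √51222/2 ≈ 41464.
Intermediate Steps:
L(y, X) = y*(2 + 5*y)
g(o, w) = -460 (g(o, w) = -5*(2 + 5*(-5))*(-4) = -5*(2 - 25)*(-4) = -5*(-23)*(-4) = 115*(-4) = -460)
x = -57/8 (x = -6 + ((3*3)*(-1))/8 = -6 + (9*(-1))/8 = -6 + (⅛)*(-9) = -6 - 9/8 = -57/8 ≈ -7.1250)
41351 + √(g(-3, -10)*x + 9528) = 41351 + √(-460*(-57/8) + 9528) = 41351 + √(6555/2 + 9528) = 41351 + √(25611/2) = 41351 + √51222/2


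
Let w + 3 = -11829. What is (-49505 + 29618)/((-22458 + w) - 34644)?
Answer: 6629/22978 ≈ 0.28849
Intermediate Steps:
w = -11832 (w = -3 - 11829 = -11832)
(-49505 + 29618)/((-22458 + w) - 34644) = (-49505 + 29618)/((-22458 - 11832) - 34644) = -19887/(-34290 - 34644) = -19887/(-68934) = -19887*(-1/68934) = 6629/22978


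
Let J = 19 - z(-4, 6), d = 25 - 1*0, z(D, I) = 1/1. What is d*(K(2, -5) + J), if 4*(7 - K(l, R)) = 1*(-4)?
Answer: 650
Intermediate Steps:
K(l, R) = 8 (K(l, R) = 7 - (-4)/4 = 7 - ¼*(-4) = 7 + 1 = 8)
z(D, I) = 1
d = 25 (d = 25 + 0 = 25)
J = 18 (J = 19 - 1*1 = 19 - 1 = 18)
d*(K(2, -5) + J) = 25*(8 + 18) = 25*26 = 650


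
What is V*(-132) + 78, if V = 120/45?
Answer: -274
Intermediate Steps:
V = 8/3 (V = 120*(1/45) = 8/3 ≈ 2.6667)
V*(-132) + 78 = (8/3)*(-132) + 78 = -352 + 78 = -274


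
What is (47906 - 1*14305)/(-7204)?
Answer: -33601/7204 ≈ -4.6642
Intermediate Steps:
(47906 - 1*14305)/(-7204) = (47906 - 14305)*(-1/7204) = 33601*(-1/7204) = -33601/7204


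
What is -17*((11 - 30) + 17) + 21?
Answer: 55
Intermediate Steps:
-17*((11 - 30) + 17) + 21 = -17*(-19 + 17) + 21 = -17*(-2) + 21 = 34 + 21 = 55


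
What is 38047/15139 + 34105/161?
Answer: 522441162/2437379 ≈ 214.35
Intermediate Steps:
38047/15139 + 34105/161 = 522441162/2437379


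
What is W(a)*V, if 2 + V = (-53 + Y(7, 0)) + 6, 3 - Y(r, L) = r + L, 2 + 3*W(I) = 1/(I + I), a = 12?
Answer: 2491/72 ≈ 34.597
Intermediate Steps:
W(I) = -2/3 + 1/(6*I) (W(I) = -2/3 + 1/(3*(I + I)) = -2/3 + 1/(3*((2*I))) = -2/3 + (1/(2*I))/3 = -2/3 + 1/(6*I))
Y(r, L) = 3 - L - r (Y(r, L) = 3 - (r + L) = 3 - (L + r) = 3 + (-L - r) = 3 - L - r)
V = -53 (V = -2 + ((-53 + (3 - 1*0 - 1*7)) + 6) = -2 + ((-53 + (3 + 0 - 7)) + 6) = -2 + ((-53 - 4) + 6) = -2 + (-57 + 6) = -2 - 51 = -53)
W(a)*V = ((1/6)*(1 - 4*12)/12)*(-53) = ((1/6)*(1/12)*(1 - 48))*(-53) = ((1/6)*(1/12)*(-47))*(-53) = -47/72*(-53) = 2491/72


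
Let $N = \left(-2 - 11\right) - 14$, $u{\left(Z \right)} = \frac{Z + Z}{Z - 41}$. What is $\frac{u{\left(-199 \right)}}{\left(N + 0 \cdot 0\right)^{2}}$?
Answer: $\frac{199}{87480} \approx 0.0022748$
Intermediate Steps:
$u{\left(Z \right)} = \frac{2 Z}{-41 + Z}$
$N = -27$ ($N = -13 - 14 = -27$)
$\frac{u{\left(-199 \right)}}{\left(N + 0 \cdot 0\right)^{2}} = \frac{2 \left(-199\right) \frac{1}{-41 - 199}}{\left(-27 + 0 \cdot 0\right)^{2}} = \frac{2 \left(-199\right) \frac{1}{-240}}{\left(-27 + 0\right)^{2}} = \frac{2 \left(-199\right) \left(- \frac{1}{240}\right)}{\left(-27\right)^{2}} = \frac{199}{120 \cdot 729} = \frac{199}{120} \cdot \frac{1}{729} = \frac{199}{87480}$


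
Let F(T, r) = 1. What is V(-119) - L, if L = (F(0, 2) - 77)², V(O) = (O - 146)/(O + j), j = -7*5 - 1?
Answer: -179003/31 ≈ -5774.3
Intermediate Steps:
j = -36 (j = -35 - 1 = -36)
V(O) = (-146 + O)/(-36 + O) (V(O) = (O - 146)/(O - 36) = (-146 + O)/(-36 + O))
L = 5776 (L = (1 - 77)² = (-76)² = 5776)
V(-119) - L = (-146 - 119)/(-36 - 119) - 1*5776 = -265/(-155) - 5776 = -1/155*(-265) - 5776 = 53/31 - 5776 = -179003/31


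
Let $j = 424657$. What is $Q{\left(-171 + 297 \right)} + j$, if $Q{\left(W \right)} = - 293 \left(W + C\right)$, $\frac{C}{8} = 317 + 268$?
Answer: $-983501$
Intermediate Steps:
$C = 4680$ ($C = 8 \left(317 + 268\right) = 8 \cdot 585 = 4680$)
$Q{\left(W \right)} = -1371240 - 293 W$ ($Q{\left(W \right)} = - 293 \left(W + 4680\right) = - 293 \left(4680 + W\right) = -1371240 - 293 W$)
$Q{\left(-171 + 297 \right)} + j = \left(-1371240 - 293 \left(-171 + 297\right)\right) + 424657 = \left(-1371240 - 36918\right) + 424657 = -1408158 + 424657 = -983501$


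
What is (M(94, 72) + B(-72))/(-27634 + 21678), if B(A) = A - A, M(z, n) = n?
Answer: -18/1489 ≈ -0.012089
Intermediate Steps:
B(A) = 0
(M(94, 72) + B(-72))/(-27634 + 21678) = (72 + 0)/(-27634 + 21678) = 72/(-5956) = 72*(-1/5956) = -18/1489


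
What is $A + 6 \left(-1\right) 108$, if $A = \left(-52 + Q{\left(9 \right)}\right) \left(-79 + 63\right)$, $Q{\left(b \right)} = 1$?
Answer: $168$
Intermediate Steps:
$A = 816$ ($A = \left(-52 + 1\right) \left(-79 + 63\right) = \left(-51\right) \left(-16\right) = 816$)
$A + 6 \left(-1\right) 108 = 816 + 6 \left(-1\right) 108 = 816 - 648 = 168$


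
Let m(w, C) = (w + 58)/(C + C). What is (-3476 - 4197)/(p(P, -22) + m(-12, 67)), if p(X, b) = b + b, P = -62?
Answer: 514091/2925 ≈ 175.76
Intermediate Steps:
m(w, C) = (58 + w)/(2*C) (m(w, C) = (58 + w)/((2*C)) = (58 + w)*(1/(2*C)) = (58 + w)/(2*C))
p(X, b) = 2*b
(-3476 - 4197)/(p(P, -22) + m(-12, 67)) = (-3476 - 4197)/(2*(-22) + (1/2)*(58 - 12)/67) = -7673/(-44 + (1/2)*(1/67)*46) = -7673/(-44 + 23/67) = -7673/(-2925/67) = -7673*(-67/2925) = 514091/2925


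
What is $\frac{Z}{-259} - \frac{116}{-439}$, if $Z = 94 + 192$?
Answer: $- \frac{95510}{113701} \approx -0.84001$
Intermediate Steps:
$Z = 286$
$\frac{Z}{-259} - \frac{116}{-439} = \frac{286}{-259} - \frac{116}{-439} = 286 \left(- \frac{1}{259}\right) - - \frac{116}{439} = - \frac{286}{259} + \frac{116}{439} = - \frac{95510}{113701}$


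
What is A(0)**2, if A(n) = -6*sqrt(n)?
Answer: 0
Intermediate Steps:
A(0)**2 = (-6*sqrt(0))**2 = (-6*0)**2 = 0**2 = 0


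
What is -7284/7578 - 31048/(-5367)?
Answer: 10899362/2259507 ≈ 4.8238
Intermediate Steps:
-7284/7578 - 31048/(-5367) = -7284*1/7578 - 31048*(-1/5367) = -1214/1263 + 31048/5367 = 10899362/2259507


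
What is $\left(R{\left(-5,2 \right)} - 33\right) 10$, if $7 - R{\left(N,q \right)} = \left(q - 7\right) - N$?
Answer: $-260$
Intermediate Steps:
$R{\left(N,q \right)} = 14 + N - q$ ($R{\left(N,q \right)} = 7 - \left(\left(q - 7\right) - N\right) = 7 - \left(\left(-7 + q\right) - N\right) = 7 - \left(-7 + q - N\right) = 7 + \left(7 + N - q\right) = 14 + N - q$)
$\left(R{\left(-5,2 \right)} - 33\right) 10 = \left(\left(14 - 5 - 2\right) - 33\right) 10 = \left(7 - 33\right) 10 = \left(-26\right) 10 = -260$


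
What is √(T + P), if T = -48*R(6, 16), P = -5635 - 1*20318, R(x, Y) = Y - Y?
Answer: I*√25953 ≈ 161.1*I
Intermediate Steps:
R(x, Y) = 0
P = -25953 (P = -5635 - 20318 = -25953)
T = 0 (T = -48*0 = 0)
√(T + P) = √(0 - 25953) = √(-25953) = I*√25953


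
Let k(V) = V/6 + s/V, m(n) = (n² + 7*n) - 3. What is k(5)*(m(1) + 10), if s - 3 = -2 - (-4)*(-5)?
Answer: -89/2 ≈ -44.500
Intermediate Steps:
m(n) = -3 + n² + 7*n
s = -19 (s = 3 + (-2 - (-4)*(-5)) = 3 + (-2 - 1*20) = 3 + (-2 - 20) = 3 - 22 = -19)
k(V) = -19/V + V/6 (k(V) = V/6 - 19/V = -19/V + V/6)
k(5)*(m(1) + 10) = (-19/5 + (⅙)*5)*((-3 + 1² + 7*1) + 10) = (-19*⅕ + ⅚)*((-3 + 1 + 7) + 10) = (-19/5 + ⅚)*(5 + 10) = -89/30*15 = -89/2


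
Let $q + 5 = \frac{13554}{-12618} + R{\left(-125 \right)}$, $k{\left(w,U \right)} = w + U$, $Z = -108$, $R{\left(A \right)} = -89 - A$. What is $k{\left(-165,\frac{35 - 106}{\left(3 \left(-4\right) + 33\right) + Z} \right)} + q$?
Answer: $- \frac{8187998}{60987} \approx -134.26$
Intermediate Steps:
$k{\left(w,U \right)} = U + w$
$q = \frac{20978}{701}$ ($q = -5 + \left(\frac{13554}{-12618} - -36\right) = -5 + \left(13554 \left(- \frac{1}{12618}\right) + \left(-89 + 125\right)\right) = -5 + \left(- \frac{753}{701} + 36\right) = -5 + \frac{24483}{701} = \frac{20978}{701} \approx 29.926$)
$k{\left(-165,\frac{35 - 106}{\left(3 \left(-4\right) + 33\right) + Z} \right)} + q = \left(\frac{35 - 106}{\left(3 \left(-4\right) + 33\right) - 108} - 165\right) + \frac{20978}{701} = \left(- \frac{71}{\left(-12 + 33\right) - 108} - 165\right) + \frac{20978}{701} = \left(- \frac{71}{21 - 108} - 165\right) + \frac{20978}{701} = \left(- \frac{71}{-87} - 165\right) + \frac{20978}{701} = \left(\left(-71\right) \left(- \frac{1}{87}\right) - 165\right) + \frac{20978}{701} = \left(\frac{71}{87} - 165\right) + \frac{20978}{701} = - \frac{14284}{87} + \frac{20978}{701} = - \frac{8187998}{60987}$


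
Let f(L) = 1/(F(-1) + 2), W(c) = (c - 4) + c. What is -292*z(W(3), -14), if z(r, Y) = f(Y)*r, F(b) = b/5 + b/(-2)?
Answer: -5840/23 ≈ -253.91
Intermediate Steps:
F(b) = -3*b/10 (F(b) = b*(1/5) + b*(-1/2) = b/5 - b/2 = -3*b/10)
W(c) = -4 + 2*c (W(c) = (-4 + c) + c = -4 + 2*c)
f(L) = 10/23 (f(L) = 1/(-3/10*(-1) + 2) = 1/(3/10 + 2) = 1/(23/10) = 10/23)
z(r, Y) = 10*r/23
-292*z(W(3), -14) = -2920*(-4 + 2*3)/23 = -2920*(-4 + 6)/23 = -2920*2/23 = -292*20/23 = -5840/23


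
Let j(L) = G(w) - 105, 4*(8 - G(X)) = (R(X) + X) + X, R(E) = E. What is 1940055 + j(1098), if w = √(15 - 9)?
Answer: 1939958 - 3*√6/4 ≈ 1.9400e+6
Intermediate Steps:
w = √6 ≈ 2.4495
G(X) = 8 - 3*X/4 (G(X) = 8 - ((X + X) + X)/4 = 8 - (2*X + X)/4 = 8 - 3*X/4)
j(L) = -97 - 3*√6/4 (j(L) = (8 - 3*√6/4) - 105 = -97 - 3*√6/4)
1940055 + j(1098) = 1940055 + (-97 - 3*√6/4) = 1939958 - 3*√6/4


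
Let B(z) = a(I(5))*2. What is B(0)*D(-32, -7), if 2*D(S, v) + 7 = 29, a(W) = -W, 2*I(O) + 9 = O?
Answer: 44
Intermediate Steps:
I(O) = -9/2 + O/2
D(S, v) = 11 (D(S, v) = -7/2 + (1/2)*29 = -7/2 + 29/2 = 11)
B(z) = 4 (B(z) = -(-9/2 + (1/2)*5)*2 = -(-9/2 + 5/2)*2 = -1*(-2)*2 = 2*2 = 4)
B(0)*D(-32, -7) = 4*11 = 44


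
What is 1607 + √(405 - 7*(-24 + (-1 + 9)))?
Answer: 1607 + √517 ≈ 1629.7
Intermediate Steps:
1607 + √(405 - 7*(-24 + (-1 + 9))) = 1607 + √(405 - 7*(-24 + 8)) = 1607 + √(405 - 7*(-16)) = 1607 + √(405 + 112) = 1607 + √517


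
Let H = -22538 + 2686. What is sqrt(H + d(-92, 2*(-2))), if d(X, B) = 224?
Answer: 2*I*sqrt(4907) ≈ 140.1*I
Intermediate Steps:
H = -19852
sqrt(H + d(-92, 2*(-2))) = sqrt(-19852 + 224) = sqrt(-19628) = 2*I*sqrt(4907)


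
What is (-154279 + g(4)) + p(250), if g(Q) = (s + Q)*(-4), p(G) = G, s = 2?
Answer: -154053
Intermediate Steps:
g(Q) = -8 - 4*Q (g(Q) = (2 + Q)*(-4) = -8 - 4*Q)
(-154279 + g(4)) + p(250) = (-154279 + (-8 - 4*4)) + 250 = (-154279 + (-8 - 16)) + 250 = (-154279 - 24) + 250 = -154303 + 250 = -154053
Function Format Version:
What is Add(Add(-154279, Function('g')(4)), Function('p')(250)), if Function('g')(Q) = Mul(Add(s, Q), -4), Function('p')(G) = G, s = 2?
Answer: -154053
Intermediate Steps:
Function('g')(Q) = Add(-8, Mul(-4, Q)) (Function('g')(Q) = Mul(Add(2, Q), -4) = Add(-8, Mul(-4, Q)))
Add(Add(-154279, Function('g')(4)), Function('p')(250)) = Add(Add(-154279, Add(-8, Mul(-4, 4))), 250) = Add(Add(-154279, Add(-8, -16)), 250) = Add(Add(-154279, -24), 250) = Add(-154303, 250) = -154053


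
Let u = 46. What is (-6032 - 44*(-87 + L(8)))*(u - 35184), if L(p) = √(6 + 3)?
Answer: 82082368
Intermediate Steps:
L(p) = 3 (L(p) = √9 = 3)
(-6032 - 44*(-87 + L(8)))*(u - 35184) = (-6032 - 44*(-87 + 3))*(46 - 35184) = (-6032 - 44*(-84))*(-35138) = (-6032 + 3696)*(-35138) = -2336*(-35138) = 82082368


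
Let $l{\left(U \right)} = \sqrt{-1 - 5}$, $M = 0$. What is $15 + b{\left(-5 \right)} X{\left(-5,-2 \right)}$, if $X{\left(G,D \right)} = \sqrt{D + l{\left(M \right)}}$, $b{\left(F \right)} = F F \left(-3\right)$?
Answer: $15 - 75 \sqrt{-2 + i \sqrt{6}} \approx -42.174 - 120.49 i$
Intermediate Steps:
$l{\left(U \right)} = i \sqrt{6}$ ($l{\left(U \right)} = \sqrt{-6} = i \sqrt{6}$)
$b{\left(F \right)} = - 3 F^{2}$ ($b{\left(F \right)} = F^{2} \left(-3\right) = - 3 F^{2}$)
$X{\left(G,D \right)} = \sqrt{D + i \sqrt{6}}$
$15 + b{\left(-5 \right)} X{\left(-5,-2 \right)} = 15 + - 3 \left(-5\right)^{2} \sqrt{-2 + i \sqrt{6}} = 15 + \left(-3\right) 25 \sqrt{-2 + i \sqrt{6}} = 15 - 75 \sqrt{-2 + i \sqrt{6}}$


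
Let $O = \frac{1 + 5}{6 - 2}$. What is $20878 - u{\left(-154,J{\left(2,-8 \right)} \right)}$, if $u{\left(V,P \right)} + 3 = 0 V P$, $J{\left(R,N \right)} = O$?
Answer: $20881$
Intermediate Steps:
$O = \frac{3}{2}$ ($O = \frac{6}{4} = 6 \cdot \frac{1}{4} = \frac{3}{2} \approx 1.5$)
$J{\left(R,N \right)} = \frac{3}{2}$
$u{\left(V,P \right)} = -3$ ($u{\left(V,P \right)} = -3 + 0 V P = -3 + 0 P = -3 + 0 = -3$)
$20878 - u{\left(-154,J{\left(2,-8 \right)} \right)} = 20878 - -3 = 20878 + 3 = 20881$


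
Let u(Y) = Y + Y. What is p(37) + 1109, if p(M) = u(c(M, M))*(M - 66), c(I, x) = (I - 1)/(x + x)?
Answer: 39989/37 ≈ 1080.8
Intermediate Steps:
c(I, x) = (-1 + I)/(2*x) (c(I, x) = (-1 + I)/((2*x)) = (-1 + I)*(1/(2*x)) = (-1 + I)/(2*x))
u(Y) = 2*Y
p(M) = (-1 + M)*(-66 + M)/M (p(M) = (2*((-1 + M)/(2*M)))*(M - 66) = ((-1 + M)/M)*(-66 + M) = (-1 + M)*(-66 + M)/M)
p(37) + 1109 = (-67 + 37 + 66/37) + 1109 = -1044/37 + 1109 = 39989/37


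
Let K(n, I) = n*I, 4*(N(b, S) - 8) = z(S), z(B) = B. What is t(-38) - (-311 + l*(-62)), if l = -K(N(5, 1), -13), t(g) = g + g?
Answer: 13769/2 ≈ 6884.5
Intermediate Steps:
N(b, S) = 8 + S/4
t(g) = 2*g
K(n, I) = I*n
l = 429/4 (l = -(-13)*(8 + (¼)*1) = -(-13)*(8 + ¼) = -(-13)*33/4 = -1*(-429/4) = 429/4 ≈ 107.25)
t(-38) - (-311 + l*(-62)) = 2*(-38) - (-311 + (429/4)*(-62)) = -76 - (-311 - 13299/2) = -76 - 1*(-13921/2) = -76 + 13921/2 = 13769/2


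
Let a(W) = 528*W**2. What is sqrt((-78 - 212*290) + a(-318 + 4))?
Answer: sqrt(51997130) ≈ 7210.9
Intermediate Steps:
sqrt((-78 - 212*290) + a(-318 + 4)) = sqrt((-78 - 212*290) + 528*(-318 + 4)**2) = sqrt((-78 - 61480) + 528*(-314)**2) = sqrt(-61558 + 528*98596) = sqrt(-61558 + 52058688) = sqrt(51997130)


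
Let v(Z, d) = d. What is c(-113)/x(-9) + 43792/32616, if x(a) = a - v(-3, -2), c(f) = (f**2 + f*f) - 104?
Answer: -103656100/28539 ≈ -3632.1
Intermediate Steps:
c(f) = -104 + 2*f**2 (c(f) = (f**2 + f**2) - 104 = 2*f**2 - 104 = -104 + 2*f**2)
x(a) = 2 + a (x(a) = a - 1*(-2) = a + 2 = 2 + a)
c(-113)/x(-9) + 43792/32616 = (-104 + 2*(-113)**2)/(2 - 9) + 43792/32616 = (-104 + 2*12769)/(-7) + 43792*(1/32616) = (-104 + 25538)*(-1/7) + 5474/4077 = 25434*(-1/7) + 5474/4077 = -25434/7 + 5474/4077 = -103656100/28539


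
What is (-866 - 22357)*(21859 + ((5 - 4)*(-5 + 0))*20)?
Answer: -505309257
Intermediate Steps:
(-866 - 22357)*(21859 + ((5 - 4)*(-5 + 0))*20) = -23223*(21859 + (1*(-5))*20) = -23223*(21859 - 5*20) = -23223*(21859 - 100) = -23223*21759 = -505309257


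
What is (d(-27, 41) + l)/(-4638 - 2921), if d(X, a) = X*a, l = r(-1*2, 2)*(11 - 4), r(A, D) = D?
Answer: 1093/7559 ≈ 0.14460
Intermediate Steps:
l = 14 (l = 2*(11 - 4) = 2*7 = 14)
(d(-27, 41) + l)/(-4638 - 2921) = (-27*41 + 14)/(-4638 - 2921) = (-1107 + 14)/(-7559) = -1093*(-1/7559) = 1093/7559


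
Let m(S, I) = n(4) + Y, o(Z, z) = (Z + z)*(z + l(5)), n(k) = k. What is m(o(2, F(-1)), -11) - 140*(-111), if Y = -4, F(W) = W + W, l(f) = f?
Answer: 15540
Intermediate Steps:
F(W) = 2*W
o(Z, z) = (5 + z)*(Z + z) (o(Z, z) = (Z + z)*(z + 5) = (Z + z)*(5 + z) = (5 + z)*(Z + z))
m(S, I) = 0 (m(S, I) = 4 - 4 = 0)
m(o(2, F(-1)), -11) - 140*(-111) = 0 - 140*(-111) = 0 + 15540 = 15540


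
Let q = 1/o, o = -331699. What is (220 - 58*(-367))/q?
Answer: -7133518694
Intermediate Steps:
q = -1/331699 (q = 1/(-331699) = -1/331699 ≈ -3.0148e-6)
(220 - 58*(-367))/q = (220 - 58*(-367))/(-1/331699) = (220 + 21286)*(-331699) = 21506*(-331699) = -7133518694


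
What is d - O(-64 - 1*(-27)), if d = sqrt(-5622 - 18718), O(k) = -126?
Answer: 126 + 2*I*sqrt(6085) ≈ 126.0 + 156.01*I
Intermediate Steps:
d = 2*I*sqrt(6085) (d = sqrt(-24340) = 2*I*sqrt(6085) ≈ 156.01*I)
d - O(-64 - 1*(-27)) = 2*I*sqrt(6085) - 1*(-126) = 2*I*sqrt(6085) + 126 = 126 + 2*I*sqrt(6085)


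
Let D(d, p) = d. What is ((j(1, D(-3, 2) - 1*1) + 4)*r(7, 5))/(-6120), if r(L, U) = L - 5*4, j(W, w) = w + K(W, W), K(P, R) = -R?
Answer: -13/6120 ≈ -0.0021242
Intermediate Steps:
j(W, w) = w - W
r(L, U) = -20 + L (r(L, U) = L - 20 = -20 + L)
((j(1, D(-3, 2) - 1*1) + 4)*r(7, 5))/(-6120) = ((((-3 - 1*1) - 1*1) + 4)*(-20 + 7))/(-6120) = ((((-3 - 1) - 1) + 4)*(-13))*(-1/6120) = (((-4 - 1) + 4)*(-13))*(-1/6120) = ((-5 + 4)*(-13))*(-1/6120) = -1*(-13)*(-1/6120) = 13*(-1/6120) = -13/6120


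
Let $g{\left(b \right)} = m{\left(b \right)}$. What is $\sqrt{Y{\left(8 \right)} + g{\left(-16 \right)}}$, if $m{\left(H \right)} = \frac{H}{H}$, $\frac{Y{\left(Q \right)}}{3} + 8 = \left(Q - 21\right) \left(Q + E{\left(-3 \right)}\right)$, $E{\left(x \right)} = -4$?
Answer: $i \sqrt{179} \approx 13.379 i$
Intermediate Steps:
$Y{\left(Q \right)} = -24 + 3 \left(-21 + Q\right) \left(-4 + Q\right)$ ($Y{\left(Q \right)} = -24 + 3 \left(Q - 21\right) \left(Q - 4\right) = -24 + 3 \left(-21 + Q\right) \left(-4 + Q\right)$)
$m{\left(H \right)} = 1$
$g{\left(b \right)} = 1$
$\sqrt{Y{\left(8 \right)} + g{\left(-16 \right)}} = \sqrt{\left(228 - 600 + 3 \cdot 8^{2}\right) + 1} = \sqrt{\left(228 - 600 + 3 \cdot 64\right) + 1} = \sqrt{\left(228 - 600 + 192\right) + 1} = \sqrt{-180 + 1} = \sqrt{-179} = i \sqrt{179}$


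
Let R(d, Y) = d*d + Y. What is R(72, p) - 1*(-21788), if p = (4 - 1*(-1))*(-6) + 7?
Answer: 26949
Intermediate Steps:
p = -23 (p = (4 + 1)*(-6) + 7 = 5*(-6) + 7 = -30 + 7 = -23)
R(d, Y) = Y + d² (R(d, Y) = d² + Y = Y + d²)
R(72, p) - 1*(-21788) = (-23 + 72²) - 1*(-21788) = (-23 + 5184) + 21788 = 5161 + 21788 = 26949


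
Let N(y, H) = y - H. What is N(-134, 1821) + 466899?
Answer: 464944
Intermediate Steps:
N(-134, 1821) + 466899 = (-134 - 1*1821) + 466899 = (-134 - 1821) + 466899 = -1955 + 466899 = 464944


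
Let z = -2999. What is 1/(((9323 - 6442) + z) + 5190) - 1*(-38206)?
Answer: 193780833/5072 ≈ 38206.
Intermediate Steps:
1/(((9323 - 6442) + z) + 5190) - 1*(-38206) = 1/(((9323 - 6442) - 2999) + 5190) - 1*(-38206) = 1/((2881 - 2999) + 5190) + 38206 = 1/(-118 + 5190) + 38206 = 1/5072 + 38206 = 193780833/5072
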